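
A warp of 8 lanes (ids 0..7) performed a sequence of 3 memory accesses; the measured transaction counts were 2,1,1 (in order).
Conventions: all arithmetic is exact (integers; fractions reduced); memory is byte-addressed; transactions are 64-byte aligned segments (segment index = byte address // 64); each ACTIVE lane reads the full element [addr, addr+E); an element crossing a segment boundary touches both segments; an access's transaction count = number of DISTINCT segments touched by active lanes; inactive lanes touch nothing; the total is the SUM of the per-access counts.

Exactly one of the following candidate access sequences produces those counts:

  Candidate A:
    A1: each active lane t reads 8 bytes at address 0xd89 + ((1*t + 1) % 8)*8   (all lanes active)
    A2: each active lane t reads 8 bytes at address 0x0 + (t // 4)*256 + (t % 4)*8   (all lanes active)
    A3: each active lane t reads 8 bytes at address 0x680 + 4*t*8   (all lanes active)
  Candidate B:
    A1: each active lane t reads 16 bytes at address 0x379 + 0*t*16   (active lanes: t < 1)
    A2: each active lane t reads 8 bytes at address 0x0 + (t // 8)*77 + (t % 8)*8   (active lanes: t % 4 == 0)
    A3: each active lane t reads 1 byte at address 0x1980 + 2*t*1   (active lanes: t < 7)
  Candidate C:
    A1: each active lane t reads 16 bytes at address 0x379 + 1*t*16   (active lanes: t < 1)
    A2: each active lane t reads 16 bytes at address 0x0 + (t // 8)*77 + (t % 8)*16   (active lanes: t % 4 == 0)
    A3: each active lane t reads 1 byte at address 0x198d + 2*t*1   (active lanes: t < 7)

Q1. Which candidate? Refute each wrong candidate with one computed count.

A: A2 gives 2 transactions, not 1
C: A2 gives 2 transactions, not 1
B: all counts match (2,1,1)

Answer: B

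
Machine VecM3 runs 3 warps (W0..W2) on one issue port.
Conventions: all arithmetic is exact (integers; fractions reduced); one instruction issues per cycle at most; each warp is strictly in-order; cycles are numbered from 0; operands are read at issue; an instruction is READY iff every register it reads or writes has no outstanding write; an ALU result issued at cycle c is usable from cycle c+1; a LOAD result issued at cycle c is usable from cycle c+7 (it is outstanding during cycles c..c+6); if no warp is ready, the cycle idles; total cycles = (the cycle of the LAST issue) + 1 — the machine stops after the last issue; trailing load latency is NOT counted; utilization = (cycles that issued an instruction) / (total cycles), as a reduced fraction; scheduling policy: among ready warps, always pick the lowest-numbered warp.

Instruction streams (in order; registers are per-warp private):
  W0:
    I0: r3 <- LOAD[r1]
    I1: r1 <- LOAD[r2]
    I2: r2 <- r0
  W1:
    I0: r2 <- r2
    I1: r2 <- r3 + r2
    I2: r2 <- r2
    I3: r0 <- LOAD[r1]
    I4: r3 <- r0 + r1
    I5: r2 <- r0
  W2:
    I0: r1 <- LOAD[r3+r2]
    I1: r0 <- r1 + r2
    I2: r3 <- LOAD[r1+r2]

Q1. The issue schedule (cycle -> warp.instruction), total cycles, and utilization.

cycle 0: W0.I0
cycle 1: W0.I1
cycle 2: W0.I2
cycle 3: W1.I0
cycle 4: W1.I1
cycle 5: W1.I2
cycle 6: W1.I3
cycle 7: W2.I0
cycle 8: idle
cycle 9: idle
cycle 10: idle
cycle 11: idle
cycle 12: idle
cycle 13: W1.I4
cycle 14: W1.I5
cycle 15: W2.I1
cycle 16: W2.I2

Answer: 17 cycles, utilization 12/17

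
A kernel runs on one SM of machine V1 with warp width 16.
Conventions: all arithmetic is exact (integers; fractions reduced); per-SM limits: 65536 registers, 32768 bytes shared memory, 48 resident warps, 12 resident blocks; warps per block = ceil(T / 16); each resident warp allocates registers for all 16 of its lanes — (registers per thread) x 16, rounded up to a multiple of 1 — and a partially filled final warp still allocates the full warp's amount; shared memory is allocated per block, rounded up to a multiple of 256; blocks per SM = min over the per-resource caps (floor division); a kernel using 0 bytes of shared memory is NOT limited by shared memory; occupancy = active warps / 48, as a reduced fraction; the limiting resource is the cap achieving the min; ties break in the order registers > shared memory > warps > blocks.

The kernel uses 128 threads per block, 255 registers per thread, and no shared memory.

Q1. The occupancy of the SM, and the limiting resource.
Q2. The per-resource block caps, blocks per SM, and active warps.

Answer: occupancy 1/3, limited by registers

registers: 2 blocks
shared memory: no limit (kernel uses none)
warps: 6 blocks
blocks: 12 blocks

Answer: 2 blocks, 16 active warps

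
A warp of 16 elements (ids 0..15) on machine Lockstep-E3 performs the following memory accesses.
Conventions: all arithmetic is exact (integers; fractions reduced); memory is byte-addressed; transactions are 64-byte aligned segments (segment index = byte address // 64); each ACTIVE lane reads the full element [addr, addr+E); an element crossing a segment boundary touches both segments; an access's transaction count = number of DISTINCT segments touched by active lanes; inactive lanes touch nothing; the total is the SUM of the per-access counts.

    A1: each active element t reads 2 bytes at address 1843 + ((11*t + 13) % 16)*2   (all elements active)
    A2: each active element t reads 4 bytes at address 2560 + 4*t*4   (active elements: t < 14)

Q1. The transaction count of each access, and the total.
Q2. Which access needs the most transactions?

A1: 2 transactions
A2: 4 transactions

Answer: 2,4; total 6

Answer: A2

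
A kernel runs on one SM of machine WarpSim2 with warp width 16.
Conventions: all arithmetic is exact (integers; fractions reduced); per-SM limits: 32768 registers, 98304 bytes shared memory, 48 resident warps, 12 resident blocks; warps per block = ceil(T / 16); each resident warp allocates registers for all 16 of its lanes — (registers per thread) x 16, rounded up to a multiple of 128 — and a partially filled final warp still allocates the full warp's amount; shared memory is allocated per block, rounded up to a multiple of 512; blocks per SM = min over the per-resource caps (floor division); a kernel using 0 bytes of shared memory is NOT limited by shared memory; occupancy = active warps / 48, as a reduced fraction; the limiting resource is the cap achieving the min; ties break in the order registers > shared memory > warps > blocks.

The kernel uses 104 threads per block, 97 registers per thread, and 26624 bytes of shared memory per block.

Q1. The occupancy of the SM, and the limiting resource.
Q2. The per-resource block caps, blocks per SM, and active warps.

Answer: occupancy 7/24, limited by registers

registers: 2 blocks
shared memory: 3 blocks
warps: 6 blocks
blocks: 12 blocks

Answer: 2 blocks, 14 active warps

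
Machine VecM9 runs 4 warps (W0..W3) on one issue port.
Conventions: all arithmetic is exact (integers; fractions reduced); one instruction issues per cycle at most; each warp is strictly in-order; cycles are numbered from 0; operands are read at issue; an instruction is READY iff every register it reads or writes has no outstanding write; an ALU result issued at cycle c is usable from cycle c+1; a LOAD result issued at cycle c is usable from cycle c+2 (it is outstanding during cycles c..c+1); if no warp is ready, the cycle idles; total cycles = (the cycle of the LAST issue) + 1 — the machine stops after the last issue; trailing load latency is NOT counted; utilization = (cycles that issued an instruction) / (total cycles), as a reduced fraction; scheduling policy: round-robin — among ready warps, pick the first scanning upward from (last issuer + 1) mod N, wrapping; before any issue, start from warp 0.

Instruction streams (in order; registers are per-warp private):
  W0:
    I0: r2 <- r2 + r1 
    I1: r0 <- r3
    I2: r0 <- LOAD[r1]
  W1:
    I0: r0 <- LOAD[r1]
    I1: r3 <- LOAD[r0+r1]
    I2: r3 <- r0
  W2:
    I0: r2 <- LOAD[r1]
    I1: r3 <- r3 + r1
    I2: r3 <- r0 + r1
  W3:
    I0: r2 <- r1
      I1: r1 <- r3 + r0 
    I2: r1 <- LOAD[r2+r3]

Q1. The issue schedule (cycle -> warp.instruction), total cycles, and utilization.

cycle 0: W0.I0
cycle 1: W1.I0
cycle 2: W2.I0
cycle 3: W3.I0
cycle 4: W0.I1
cycle 5: W1.I1
cycle 6: W2.I1
cycle 7: W3.I1
cycle 8: W0.I2
cycle 9: W1.I2
cycle 10: W2.I2
cycle 11: W3.I2

Answer: 12 cycles, utilization 1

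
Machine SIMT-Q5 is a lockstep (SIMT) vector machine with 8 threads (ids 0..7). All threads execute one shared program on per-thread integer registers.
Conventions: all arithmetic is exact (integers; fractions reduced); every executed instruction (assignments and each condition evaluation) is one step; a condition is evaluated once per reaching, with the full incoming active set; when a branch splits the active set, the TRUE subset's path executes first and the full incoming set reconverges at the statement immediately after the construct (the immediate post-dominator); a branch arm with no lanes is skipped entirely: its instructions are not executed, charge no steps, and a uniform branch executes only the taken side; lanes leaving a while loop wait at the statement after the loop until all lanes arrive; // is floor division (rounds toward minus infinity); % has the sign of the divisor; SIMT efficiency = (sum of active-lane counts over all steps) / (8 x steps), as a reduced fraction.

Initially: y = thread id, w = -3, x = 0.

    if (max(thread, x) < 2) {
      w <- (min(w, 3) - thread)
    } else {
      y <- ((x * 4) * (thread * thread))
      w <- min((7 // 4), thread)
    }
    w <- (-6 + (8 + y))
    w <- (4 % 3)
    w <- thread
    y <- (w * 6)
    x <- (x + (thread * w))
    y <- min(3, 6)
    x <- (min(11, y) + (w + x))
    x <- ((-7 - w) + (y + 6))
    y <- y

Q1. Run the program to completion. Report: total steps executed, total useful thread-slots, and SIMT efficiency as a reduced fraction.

Answer: 13 steps, 94 useful, 47/52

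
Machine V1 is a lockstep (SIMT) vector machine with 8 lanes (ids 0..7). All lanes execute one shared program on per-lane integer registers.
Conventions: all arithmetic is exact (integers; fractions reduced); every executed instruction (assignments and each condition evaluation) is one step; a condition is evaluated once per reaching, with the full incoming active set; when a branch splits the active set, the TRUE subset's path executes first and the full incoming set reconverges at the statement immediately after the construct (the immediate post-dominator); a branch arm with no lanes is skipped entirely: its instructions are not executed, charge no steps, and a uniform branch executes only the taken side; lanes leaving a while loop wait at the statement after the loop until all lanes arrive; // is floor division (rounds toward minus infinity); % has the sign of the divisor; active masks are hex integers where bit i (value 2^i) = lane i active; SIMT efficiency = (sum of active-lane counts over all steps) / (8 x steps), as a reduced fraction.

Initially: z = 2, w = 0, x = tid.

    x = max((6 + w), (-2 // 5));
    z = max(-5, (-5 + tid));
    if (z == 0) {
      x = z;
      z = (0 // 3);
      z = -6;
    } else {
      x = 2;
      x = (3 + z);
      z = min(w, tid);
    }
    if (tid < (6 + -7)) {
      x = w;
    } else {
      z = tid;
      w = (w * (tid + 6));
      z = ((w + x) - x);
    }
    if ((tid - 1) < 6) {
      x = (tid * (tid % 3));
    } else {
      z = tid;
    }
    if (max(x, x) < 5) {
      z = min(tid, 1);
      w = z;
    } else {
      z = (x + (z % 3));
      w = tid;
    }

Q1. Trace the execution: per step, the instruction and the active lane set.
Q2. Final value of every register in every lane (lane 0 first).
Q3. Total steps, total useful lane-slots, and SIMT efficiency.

step 0: x <- max((6 + w), (-2 // 5)) 0xff
step 1: z <- max(-5, (-5 + tid))     0xff
step 2: eval (z == 0)                0xff
step 3: x <- z                       0x20
step 4: z <- (0 // 3)                0x20
step 5: z <- -6                      0x20
step 6: x <- 2                       0xdf
step 7: x <- (3 + z)                 0xdf
step 8: z <- min(w, tid)             0xdf
step 9: eval (tid < (6 + -7))        0xff
step 10: z <- tid                     0xff
step 11: w <- (w * (tid + 6))         0xff
step 12: z <- ((w + x) - x)           0xff
step 13: eval ((tid - 1) < 6)         0xff
step 14: x <- (tid * (tid % 3))       0x7f
step 15: z <- tid                     0x80
step 16: eval (max(x, x) < 5)         0xff
step 17: z <- min(tid, 1)             0x5f
step 18: w <- z                       0x5f
step 19: z <- (x + (z % 3))           0xa0
step 20: w <- tid                     0xa0

Answer: 21 steps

z: 0,1,1,1,1,10,1,6
w: 0,1,1,1,1,5,1,7
x: 0,1,4,0,4,10,0,5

steps = 21; useful = 120; efficiency = 120/168 = 5/7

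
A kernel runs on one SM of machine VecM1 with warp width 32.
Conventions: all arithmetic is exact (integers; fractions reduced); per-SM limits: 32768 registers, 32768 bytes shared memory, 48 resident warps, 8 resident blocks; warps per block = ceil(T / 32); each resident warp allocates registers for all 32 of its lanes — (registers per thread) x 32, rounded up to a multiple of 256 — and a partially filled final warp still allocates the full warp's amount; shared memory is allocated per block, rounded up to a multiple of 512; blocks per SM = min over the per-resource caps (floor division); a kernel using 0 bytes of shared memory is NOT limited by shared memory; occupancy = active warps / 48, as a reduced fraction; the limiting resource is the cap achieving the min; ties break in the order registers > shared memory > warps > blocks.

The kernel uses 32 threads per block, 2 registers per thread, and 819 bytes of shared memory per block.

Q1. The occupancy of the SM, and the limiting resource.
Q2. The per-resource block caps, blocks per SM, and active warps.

Answer: occupancy 1/6, limited by blocks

registers: 128 blocks
shared memory: 32 blocks
warps: 48 blocks
blocks: 8 blocks

Answer: 8 blocks, 8 active warps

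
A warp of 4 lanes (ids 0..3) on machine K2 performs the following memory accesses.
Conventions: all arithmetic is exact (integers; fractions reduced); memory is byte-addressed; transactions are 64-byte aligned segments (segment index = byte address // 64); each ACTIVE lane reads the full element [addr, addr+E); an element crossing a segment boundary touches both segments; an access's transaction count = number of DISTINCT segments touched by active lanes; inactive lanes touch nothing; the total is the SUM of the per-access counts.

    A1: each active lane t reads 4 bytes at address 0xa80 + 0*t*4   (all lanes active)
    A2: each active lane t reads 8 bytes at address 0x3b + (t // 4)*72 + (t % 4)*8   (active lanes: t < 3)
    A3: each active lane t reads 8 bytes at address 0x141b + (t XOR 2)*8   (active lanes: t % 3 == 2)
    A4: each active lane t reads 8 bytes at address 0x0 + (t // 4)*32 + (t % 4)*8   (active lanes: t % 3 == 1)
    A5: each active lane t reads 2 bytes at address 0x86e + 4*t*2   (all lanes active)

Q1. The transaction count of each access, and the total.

A1: 1 transaction
A2: 2 transactions
A3: 1 transaction
A4: 1 transaction
A5: 2 transactions

Answer: 1,2,1,1,2; total 7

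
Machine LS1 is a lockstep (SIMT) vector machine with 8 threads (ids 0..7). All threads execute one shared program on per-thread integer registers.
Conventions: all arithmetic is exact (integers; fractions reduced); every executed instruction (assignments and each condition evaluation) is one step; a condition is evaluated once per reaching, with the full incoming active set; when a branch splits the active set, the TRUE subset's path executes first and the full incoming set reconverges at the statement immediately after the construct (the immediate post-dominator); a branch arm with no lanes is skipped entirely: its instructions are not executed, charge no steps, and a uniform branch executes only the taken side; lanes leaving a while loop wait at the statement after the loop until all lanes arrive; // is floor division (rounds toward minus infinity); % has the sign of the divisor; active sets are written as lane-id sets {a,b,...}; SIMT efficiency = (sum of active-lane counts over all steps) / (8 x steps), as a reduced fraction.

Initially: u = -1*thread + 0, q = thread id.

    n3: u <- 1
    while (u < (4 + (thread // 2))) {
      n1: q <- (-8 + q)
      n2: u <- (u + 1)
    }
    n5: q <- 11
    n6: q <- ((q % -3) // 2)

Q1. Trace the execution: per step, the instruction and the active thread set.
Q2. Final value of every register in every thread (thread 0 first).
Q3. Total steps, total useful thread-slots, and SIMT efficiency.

step 0: u <- 1                       {0,1,2,3,4,5,6,7}
step 1: eval (u < (4 + (thread // 2))) {0,1,2,3,4,5,6,7}
step 2: q <- (-8 + q)                {0,1,2,3,4,5,6,7}
step 3: u <- (u + 1)                 {0,1,2,3,4,5,6,7}
step 4: eval (u < (4 + (thread // 2))) {0,1,2,3,4,5,6,7}
step 5: q <- (-8 + q)                {0,1,2,3,4,5,6,7}
step 6: u <- (u + 1)                 {0,1,2,3,4,5,6,7}
step 7: eval (u < (4 + (thread // 2))) {0,1,2,3,4,5,6,7}
step 8: q <- (-8 + q)                {0,1,2,3,4,5,6,7}
step 9: u <- (u + 1)                 {0,1,2,3,4,5,6,7}
step 10: eval (u < (4 + (thread // 2))) {0,1,2,3,4,5,6,7}
step 11: q <- (-8 + q)                {2,3,4,5,6,7}
step 12: u <- (u + 1)                 {2,3,4,5,6,7}
step 13: eval (u < (4 + (thread // 2))) {2,3,4,5,6,7}
step 14: q <- (-8 + q)                {4,5,6,7}
step 15: u <- (u + 1)                 {4,5,6,7}
step 16: eval (u < (4 + (thread // 2))) {4,5,6,7}
step 17: q <- (-8 + q)                {6,7}
step 18: u <- (u + 1)                 {6,7}
step 19: eval (u < (4 + (thread // 2))) {6,7}
step 20: q <- 11                      {0,1,2,3,4,5,6,7}
step 21: q <- ((q % -3) // 2)         {0,1,2,3,4,5,6,7}

Answer: 22 steps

u: 4,4,5,5,6,6,7,7
q: -1,-1,-1,-1,-1,-1,-1,-1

steps = 22; useful = 140; efficiency = 140/176 = 35/44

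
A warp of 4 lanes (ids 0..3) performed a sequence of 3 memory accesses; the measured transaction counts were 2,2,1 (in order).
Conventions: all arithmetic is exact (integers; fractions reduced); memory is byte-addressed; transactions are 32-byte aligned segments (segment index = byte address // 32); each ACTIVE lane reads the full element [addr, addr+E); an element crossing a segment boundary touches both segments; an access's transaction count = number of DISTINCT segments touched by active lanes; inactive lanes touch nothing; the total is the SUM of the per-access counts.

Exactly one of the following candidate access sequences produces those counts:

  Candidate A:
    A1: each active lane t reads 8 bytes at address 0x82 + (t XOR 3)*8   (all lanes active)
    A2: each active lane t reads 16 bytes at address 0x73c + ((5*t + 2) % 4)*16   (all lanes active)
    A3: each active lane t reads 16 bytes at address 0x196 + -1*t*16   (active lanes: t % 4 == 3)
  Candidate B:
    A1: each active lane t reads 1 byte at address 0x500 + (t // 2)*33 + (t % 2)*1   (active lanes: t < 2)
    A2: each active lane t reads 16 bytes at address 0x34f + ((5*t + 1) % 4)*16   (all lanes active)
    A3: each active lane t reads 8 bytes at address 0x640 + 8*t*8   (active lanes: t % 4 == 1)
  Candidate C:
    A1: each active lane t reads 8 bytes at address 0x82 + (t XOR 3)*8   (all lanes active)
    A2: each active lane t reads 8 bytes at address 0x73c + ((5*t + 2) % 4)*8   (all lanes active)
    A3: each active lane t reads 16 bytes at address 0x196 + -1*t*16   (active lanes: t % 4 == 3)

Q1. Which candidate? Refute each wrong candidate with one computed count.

A: A2 gives 3 transactions, not 2
B: A1 gives 1 transaction, not 2
C: all counts match (2,2,1)

Answer: C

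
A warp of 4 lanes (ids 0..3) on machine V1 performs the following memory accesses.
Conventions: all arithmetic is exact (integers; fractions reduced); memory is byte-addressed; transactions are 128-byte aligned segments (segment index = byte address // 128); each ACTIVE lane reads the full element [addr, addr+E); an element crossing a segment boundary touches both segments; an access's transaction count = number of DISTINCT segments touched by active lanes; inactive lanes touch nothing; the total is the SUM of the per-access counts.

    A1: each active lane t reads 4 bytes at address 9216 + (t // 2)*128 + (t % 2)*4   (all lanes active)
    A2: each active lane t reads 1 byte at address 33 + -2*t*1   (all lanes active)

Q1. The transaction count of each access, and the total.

A1: 2 transactions
A2: 1 transaction

Answer: 2,1; total 3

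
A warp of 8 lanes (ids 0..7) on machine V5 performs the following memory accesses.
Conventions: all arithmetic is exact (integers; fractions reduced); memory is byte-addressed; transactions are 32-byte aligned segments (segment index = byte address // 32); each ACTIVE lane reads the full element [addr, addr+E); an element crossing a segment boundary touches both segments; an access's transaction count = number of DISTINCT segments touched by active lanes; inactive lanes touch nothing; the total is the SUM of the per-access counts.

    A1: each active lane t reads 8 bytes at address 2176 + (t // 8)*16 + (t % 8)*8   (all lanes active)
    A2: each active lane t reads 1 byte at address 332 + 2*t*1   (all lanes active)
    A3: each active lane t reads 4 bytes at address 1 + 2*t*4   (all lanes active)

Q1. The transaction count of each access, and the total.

A1: 2 transactions
A2: 1 transaction
A3: 2 transactions

Answer: 2,1,2; total 5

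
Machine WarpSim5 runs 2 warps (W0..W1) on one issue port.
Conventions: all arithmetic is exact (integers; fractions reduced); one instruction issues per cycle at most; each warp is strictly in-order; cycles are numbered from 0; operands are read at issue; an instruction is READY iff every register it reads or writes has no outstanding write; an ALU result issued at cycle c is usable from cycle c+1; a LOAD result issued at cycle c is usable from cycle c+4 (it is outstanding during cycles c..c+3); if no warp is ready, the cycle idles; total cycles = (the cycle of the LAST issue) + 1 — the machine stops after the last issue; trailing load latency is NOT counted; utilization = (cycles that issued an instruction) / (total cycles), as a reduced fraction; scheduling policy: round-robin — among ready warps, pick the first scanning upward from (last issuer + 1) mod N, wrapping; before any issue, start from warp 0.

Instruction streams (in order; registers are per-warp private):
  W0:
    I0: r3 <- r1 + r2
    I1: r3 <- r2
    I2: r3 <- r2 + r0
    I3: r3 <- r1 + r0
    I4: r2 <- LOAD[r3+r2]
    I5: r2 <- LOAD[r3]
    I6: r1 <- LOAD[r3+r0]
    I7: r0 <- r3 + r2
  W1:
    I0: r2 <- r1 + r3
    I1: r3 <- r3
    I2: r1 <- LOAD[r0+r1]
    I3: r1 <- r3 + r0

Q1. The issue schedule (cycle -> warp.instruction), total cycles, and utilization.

cycle 0: W0.I0
cycle 1: W1.I0
cycle 2: W0.I1
cycle 3: W1.I1
cycle 4: W0.I2
cycle 5: W1.I2
cycle 6: W0.I3
cycle 7: W0.I4
cycle 8: idle
cycle 9: W1.I3
cycle 10: idle
cycle 11: W0.I5
cycle 12: W0.I6
cycle 13: idle
cycle 14: idle
cycle 15: W0.I7

Answer: 16 cycles, utilization 3/4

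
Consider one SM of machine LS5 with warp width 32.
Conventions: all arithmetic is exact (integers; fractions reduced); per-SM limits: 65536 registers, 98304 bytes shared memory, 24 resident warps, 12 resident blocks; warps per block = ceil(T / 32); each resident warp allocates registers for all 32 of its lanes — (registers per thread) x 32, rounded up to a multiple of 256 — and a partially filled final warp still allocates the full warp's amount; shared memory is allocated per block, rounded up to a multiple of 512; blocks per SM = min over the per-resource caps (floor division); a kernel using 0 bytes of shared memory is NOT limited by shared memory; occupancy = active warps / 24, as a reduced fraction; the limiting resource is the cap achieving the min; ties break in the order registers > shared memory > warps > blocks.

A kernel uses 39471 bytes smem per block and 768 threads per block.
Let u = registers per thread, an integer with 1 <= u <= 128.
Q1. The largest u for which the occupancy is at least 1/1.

Answer: u = 80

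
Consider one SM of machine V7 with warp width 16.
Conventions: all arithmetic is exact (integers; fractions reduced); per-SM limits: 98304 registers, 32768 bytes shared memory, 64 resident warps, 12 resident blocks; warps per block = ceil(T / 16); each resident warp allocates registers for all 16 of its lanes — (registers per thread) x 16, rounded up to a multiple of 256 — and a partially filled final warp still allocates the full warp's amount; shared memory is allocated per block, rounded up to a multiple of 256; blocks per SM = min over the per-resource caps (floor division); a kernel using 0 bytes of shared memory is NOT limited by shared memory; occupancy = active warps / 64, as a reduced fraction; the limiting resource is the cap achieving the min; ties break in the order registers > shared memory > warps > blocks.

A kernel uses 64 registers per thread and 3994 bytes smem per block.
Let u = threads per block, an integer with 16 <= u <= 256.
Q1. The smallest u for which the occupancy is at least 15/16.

Answer: u = 113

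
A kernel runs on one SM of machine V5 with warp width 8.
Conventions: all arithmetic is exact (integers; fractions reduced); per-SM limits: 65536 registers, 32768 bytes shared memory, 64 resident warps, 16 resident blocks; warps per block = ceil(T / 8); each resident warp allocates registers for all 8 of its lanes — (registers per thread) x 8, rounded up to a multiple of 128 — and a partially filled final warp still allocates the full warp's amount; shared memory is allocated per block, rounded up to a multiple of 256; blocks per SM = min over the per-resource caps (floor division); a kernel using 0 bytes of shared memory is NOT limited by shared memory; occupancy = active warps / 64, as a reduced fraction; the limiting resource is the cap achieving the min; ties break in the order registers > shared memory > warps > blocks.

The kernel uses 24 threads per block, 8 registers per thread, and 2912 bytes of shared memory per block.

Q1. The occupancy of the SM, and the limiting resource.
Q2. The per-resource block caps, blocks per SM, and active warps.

Answer: occupancy 15/32, limited by shared memory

registers: 170 blocks
shared memory: 10 blocks
warps: 21 blocks
blocks: 16 blocks

Answer: 10 blocks, 30 active warps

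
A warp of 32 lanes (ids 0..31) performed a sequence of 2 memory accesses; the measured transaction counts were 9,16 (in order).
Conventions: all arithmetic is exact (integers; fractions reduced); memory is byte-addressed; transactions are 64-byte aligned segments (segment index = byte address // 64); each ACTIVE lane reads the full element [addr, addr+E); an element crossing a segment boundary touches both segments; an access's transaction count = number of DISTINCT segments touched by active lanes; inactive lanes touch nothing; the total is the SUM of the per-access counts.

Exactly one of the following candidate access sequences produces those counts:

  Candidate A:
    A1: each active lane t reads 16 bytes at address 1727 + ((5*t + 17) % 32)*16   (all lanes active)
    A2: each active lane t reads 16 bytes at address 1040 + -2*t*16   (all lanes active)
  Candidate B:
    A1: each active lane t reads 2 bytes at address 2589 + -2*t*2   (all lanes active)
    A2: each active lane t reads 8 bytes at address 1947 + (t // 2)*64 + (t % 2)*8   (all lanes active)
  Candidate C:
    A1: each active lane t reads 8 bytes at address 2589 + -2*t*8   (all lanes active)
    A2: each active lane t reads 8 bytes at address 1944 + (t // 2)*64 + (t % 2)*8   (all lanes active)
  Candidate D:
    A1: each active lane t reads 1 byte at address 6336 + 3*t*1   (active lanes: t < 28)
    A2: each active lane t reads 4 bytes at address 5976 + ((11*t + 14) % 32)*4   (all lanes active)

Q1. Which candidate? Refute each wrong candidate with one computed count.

A: A2 gives 17 transactions, not 16
B: A1 gives 3 transactions, not 9
D: A1 gives 2 transactions, not 9
C: all counts match (9,16)

Answer: C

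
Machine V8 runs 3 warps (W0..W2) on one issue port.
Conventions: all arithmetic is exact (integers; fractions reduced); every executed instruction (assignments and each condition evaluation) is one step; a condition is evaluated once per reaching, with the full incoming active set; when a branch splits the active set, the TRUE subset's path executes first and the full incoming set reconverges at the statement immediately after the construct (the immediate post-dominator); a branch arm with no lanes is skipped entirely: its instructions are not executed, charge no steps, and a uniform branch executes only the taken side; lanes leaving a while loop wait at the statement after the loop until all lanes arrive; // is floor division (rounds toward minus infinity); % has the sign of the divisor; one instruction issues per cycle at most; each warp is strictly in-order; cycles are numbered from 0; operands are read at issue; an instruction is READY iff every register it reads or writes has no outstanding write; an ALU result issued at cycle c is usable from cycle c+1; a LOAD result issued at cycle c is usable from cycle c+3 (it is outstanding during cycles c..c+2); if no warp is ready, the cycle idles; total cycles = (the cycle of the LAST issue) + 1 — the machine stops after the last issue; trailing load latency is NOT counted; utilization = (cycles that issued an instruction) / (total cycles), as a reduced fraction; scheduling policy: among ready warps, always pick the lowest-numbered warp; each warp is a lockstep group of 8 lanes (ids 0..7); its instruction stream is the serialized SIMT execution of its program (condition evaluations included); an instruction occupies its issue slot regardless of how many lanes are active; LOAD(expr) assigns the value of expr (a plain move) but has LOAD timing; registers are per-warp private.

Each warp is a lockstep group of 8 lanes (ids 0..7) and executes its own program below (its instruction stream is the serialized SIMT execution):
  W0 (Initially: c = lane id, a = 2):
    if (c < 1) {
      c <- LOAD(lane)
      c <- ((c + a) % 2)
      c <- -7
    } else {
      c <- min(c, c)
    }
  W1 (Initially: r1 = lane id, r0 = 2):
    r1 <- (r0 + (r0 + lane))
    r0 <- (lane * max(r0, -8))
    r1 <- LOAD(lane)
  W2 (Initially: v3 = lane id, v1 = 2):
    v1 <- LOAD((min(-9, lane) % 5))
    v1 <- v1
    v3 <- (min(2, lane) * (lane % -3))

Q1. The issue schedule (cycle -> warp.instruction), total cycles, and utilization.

cycle 0: W0.I0
cycle 1: W0.I1
cycle 2: W1.I0
cycle 3: W1.I1
cycle 4: W0.I2
cycle 5: W0.I3
cycle 6: W0.I4
cycle 7: W1.I2
cycle 8: W2.I0
cycle 9: idle
cycle 10: idle
cycle 11: W2.I1
cycle 12: W2.I2

Answer: 13 cycles, utilization 11/13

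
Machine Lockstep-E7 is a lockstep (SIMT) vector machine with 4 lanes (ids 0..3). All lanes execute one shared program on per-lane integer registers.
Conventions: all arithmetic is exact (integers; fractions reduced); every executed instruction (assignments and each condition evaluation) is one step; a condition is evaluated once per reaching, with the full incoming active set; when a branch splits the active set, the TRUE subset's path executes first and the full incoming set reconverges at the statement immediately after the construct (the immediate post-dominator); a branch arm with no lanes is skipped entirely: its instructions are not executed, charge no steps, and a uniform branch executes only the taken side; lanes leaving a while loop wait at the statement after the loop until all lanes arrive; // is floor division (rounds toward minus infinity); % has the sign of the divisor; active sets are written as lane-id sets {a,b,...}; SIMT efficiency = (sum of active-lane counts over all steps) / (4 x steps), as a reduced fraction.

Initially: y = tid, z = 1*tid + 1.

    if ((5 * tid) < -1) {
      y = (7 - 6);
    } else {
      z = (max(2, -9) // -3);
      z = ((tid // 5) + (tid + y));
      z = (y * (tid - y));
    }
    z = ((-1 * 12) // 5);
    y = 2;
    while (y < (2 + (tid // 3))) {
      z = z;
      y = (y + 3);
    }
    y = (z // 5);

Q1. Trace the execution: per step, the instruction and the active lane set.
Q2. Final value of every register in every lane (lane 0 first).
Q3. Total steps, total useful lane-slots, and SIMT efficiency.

step 0: eval ((5 * tid) < -1)        {0,1,2,3}
step 1: z <- (max(2, -9) // -3)      {0,1,2,3}
step 2: z <- ((tid // 5) + (tid + y)) {0,1,2,3}
step 3: z <- (y * (tid - y))         {0,1,2,3}
step 4: z <- ((-1 * 12) // 5)        {0,1,2,3}
step 5: y <- 2                       {0,1,2,3}
step 6: eval (y < (2 + (tid // 3)))  {0,1,2,3}
step 7: z <- z                       {3}
step 8: y <- (y + 3)                 {3}
step 9: eval (y < (2 + (tid // 3)))  {3}
step 10: y <- (z // 5)                {0,1,2,3}

Answer: 11 steps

y: -1,-1,-1,-1
z: -3,-3,-3,-3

steps = 11; useful = 35; efficiency = 35/44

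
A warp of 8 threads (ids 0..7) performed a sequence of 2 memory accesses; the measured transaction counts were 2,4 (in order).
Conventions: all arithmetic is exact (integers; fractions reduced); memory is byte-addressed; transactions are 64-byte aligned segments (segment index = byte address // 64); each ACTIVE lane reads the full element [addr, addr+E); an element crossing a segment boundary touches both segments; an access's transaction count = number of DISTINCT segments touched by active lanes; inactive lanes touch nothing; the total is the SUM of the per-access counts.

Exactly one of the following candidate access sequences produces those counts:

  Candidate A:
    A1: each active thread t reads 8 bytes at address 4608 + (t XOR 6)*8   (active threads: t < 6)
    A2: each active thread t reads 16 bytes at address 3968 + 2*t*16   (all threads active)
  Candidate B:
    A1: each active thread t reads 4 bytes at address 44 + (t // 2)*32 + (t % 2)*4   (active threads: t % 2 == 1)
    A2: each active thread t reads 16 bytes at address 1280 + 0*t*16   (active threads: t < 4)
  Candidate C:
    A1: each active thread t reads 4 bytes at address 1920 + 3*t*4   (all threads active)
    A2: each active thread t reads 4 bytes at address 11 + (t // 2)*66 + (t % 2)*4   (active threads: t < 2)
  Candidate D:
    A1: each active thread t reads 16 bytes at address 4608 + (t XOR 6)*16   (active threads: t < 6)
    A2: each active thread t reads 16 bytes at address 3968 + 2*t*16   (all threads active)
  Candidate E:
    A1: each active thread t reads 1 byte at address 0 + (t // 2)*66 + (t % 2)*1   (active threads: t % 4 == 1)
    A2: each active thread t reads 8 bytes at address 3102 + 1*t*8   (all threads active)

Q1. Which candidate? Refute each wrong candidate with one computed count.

A: A1 gives 1 transaction, not 2
B: A1 gives 3 transactions, not 2
C: A2 gives 1 transaction, not 4
E: A2 gives 2 transactions, not 4
D: all counts match (2,4)

Answer: D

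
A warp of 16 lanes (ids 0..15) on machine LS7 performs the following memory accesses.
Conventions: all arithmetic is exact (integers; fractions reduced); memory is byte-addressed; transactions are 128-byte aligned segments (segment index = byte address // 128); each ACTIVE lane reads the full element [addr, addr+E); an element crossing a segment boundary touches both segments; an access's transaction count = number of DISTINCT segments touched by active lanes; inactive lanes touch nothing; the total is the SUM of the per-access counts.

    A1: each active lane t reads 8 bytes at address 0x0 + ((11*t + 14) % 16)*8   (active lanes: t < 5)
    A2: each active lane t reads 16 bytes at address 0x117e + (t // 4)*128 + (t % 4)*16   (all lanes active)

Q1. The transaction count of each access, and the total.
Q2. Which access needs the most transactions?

A1: 1 transaction
A2: 5 transactions

Answer: 1,5; total 6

Answer: A2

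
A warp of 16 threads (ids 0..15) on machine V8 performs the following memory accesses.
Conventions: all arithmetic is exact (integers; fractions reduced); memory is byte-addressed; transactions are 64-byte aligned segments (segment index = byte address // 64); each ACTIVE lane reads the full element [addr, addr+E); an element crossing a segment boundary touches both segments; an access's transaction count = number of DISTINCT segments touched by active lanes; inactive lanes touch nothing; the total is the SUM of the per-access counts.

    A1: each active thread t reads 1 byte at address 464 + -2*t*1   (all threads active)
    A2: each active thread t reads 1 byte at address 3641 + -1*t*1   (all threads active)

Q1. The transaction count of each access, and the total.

A1: 2 transactions
A2: 1 transaction

Answer: 2,1; total 3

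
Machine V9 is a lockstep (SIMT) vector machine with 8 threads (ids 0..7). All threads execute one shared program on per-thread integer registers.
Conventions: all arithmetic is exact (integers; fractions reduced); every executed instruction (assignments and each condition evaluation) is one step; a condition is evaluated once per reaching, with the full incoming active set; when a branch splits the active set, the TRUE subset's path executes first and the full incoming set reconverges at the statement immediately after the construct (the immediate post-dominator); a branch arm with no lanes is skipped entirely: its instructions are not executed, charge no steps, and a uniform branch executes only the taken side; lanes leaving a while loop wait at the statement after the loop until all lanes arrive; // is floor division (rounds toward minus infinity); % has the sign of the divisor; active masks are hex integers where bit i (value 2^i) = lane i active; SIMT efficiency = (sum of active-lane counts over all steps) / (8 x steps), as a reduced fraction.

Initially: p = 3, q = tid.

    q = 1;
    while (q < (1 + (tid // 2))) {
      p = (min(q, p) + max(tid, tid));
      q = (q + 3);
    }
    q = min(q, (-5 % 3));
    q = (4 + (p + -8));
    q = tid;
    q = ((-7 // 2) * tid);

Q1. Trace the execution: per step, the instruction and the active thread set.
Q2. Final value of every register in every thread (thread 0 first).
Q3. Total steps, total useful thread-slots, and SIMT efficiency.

step 0: q <- 1                       0xff
step 1: eval (q < (1 + (tid // 2)))  0xff
step 2: p <- (min(q, p) + max(tid, tid)) 0xfc
step 3: q <- (q + 3)                 0xfc
step 4: eval (q < (1 + (tid // 2)))  0xfc
step 5: q <- min(q, (-5 % 3))        0xff
step 6: q <- (4 + (p + -8))          0xff
step 7: q <- tid                     0xff
step 8: q <- ((-7 // 2) * tid)       0xff

Answer: 9 steps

p: 3,3,3,4,5,6,7,8
q: 0,-4,-8,-12,-16,-20,-24,-28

steps = 9; useful = 66; efficiency = 66/72 = 11/12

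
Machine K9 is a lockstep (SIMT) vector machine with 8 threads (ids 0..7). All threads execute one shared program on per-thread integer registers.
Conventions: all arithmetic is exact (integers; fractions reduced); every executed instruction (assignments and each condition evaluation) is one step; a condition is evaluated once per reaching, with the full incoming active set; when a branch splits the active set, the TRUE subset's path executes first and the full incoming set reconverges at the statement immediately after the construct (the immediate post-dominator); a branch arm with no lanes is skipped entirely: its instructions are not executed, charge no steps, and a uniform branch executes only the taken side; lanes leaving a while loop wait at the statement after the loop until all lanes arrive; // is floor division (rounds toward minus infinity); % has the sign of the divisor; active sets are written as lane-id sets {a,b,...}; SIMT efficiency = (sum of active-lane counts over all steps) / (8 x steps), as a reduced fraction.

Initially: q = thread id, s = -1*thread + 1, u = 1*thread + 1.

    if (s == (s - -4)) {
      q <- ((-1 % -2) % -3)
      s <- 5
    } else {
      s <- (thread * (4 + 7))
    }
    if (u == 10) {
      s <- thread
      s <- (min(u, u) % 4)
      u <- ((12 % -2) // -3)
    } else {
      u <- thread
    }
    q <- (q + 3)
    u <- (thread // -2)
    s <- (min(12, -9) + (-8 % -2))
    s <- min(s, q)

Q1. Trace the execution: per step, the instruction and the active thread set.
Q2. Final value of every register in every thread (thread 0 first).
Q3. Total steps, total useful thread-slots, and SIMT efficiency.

step 0: eval (s == (s - -4))         {0,1,2,3,4,5,6,7}
step 1: s <- (thread * (4 + 7))      {0,1,2,3,4,5,6,7}
step 2: eval (u == 10)               {0,1,2,3,4,5,6,7}
step 3: u <- thread                  {0,1,2,3,4,5,6,7}
step 4: q <- (q + 3)                 {0,1,2,3,4,5,6,7}
step 5: u <- (thread // -2)          {0,1,2,3,4,5,6,7}
step 6: s <- (min(12, -9) + (-8 % -2)) {0,1,2,3,4,5,6,7}
step 7: s <- min(s, q)               {0,1,2,3,4,5,6,7}

Answer: 8 steps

q: 3,4,5,6,7,8,9,10
s: -9,-9,-9,-9,-9,-9,-9,-9
u: 0,-1,-1,-2,-2,-3,-3,-4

steps = 8; useful = 64; efficiency = 64/64 = 1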